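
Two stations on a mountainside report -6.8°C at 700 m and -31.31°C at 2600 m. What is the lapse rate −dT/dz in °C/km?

Γ = −ΔT/Δz = (-6.8 − (-31.31)) / (2600 − 700) m
  = 24.51°C / 1.9 km = 12.9°C/km

12.9°C/km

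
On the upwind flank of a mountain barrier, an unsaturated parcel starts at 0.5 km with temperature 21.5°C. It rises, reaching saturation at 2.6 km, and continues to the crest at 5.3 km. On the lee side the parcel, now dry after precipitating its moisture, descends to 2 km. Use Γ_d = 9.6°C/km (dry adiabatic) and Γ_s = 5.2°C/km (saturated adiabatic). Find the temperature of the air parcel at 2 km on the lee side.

18.98°C

500 → 2600 m (dry, 9.6°C/km): ΔT = -9.6 × 2.1 = -20.16°C → T = 1.34°C
2600 → 5300 m (saturated, 5.2°C/km): ΔT = -5.2 × 2.7 = -14.04°C → T = -12.7°C
5300 → 2000 m (dry descent, 9.6°C/km): ΔT = +9.6 × 3.3 = +31.68°C → T = 18.98°C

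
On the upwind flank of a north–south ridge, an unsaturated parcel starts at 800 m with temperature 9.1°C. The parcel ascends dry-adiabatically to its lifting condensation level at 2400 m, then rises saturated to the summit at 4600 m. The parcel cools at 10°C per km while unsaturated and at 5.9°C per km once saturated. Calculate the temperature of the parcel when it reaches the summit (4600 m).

800 → 2400 m (dry, 10°C/km): ΔT = -10 × 1.6 = -16°C → T = -6.9°C
2400 → 4600 m (saturated, 5.9°C/km): ΔT = -5.9 × 2.2 = -12.98°C → T = -19.88°C

-19.88°C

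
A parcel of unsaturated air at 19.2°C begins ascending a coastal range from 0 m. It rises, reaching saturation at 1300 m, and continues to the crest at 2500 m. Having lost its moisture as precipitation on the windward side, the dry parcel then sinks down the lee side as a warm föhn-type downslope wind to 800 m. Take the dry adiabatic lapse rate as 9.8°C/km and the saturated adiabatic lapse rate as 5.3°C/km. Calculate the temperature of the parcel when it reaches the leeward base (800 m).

From 0 m to 1300 m (dry): cools by 9.8 × 1.3 = 12.74°C, giving 6.46°C.
From 1300 m to 2500 m (saturated): cools by 5.3 × 1.2 = 6.36°C, giving 0.1°C.
From 2500 m to 800 m (dry descent): warms by 9.8 × 1.7 = 16.66°C, giving 16.76°C.

16.76°C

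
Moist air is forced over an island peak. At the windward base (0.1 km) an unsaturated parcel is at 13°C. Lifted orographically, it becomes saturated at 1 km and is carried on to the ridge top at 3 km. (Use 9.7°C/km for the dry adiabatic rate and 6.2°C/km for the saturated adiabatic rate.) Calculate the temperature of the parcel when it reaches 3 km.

-8.13°C

Dry to 1000 m: -9.7 × 0.9 km = -8.73°C, so T = 4.27°C.
Saturated to 3000 m: -6.2 × 2 km = -12.4°C, so T = -8.13°C.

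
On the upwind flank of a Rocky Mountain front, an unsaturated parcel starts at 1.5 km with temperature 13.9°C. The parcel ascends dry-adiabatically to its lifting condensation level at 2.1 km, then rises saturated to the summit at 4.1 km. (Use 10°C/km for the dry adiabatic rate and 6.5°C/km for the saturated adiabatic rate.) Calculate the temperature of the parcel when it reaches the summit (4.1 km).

1500–2100 m, dry: Δz = 0.6 km ⇒ ΔT = -6°C; T = 7.9°C
2100–4100 m, saturated: Δz = 2 km ⇒ ΔT = -13°C; T = -5.1°C

-5.1°C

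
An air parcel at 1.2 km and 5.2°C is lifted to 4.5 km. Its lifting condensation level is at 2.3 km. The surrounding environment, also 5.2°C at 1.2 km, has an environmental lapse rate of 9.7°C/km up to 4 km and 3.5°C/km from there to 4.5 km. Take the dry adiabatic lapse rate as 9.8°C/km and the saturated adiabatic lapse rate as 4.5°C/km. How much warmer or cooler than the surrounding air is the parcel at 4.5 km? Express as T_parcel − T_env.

+8.23°C (parcel warmer than environment)

Parcel:
  1200 → 2300 m (dry, 9.8°C/km): ΔT = -9.8 × 1.1 = -10.78°C → T = -5.58°C
  2300 → 4500 m (saturated, 4.5°C/km): ΔT = -4.5 × 2.2 = -9.9°C → T = -15.48°C
Environment:
  1200 → 4000 m (environment, lower layer, 9.7°C/km): ΔT = -9.7 × 2.8 = -27.16°C → T = -21.96°C
  4000 → 4500 m (environment, upper layer, 3.5°C/km): ΔT = -3.5 × 0.5 = -1.75°C → T = -23.71°C
T_parcel − T_env = -15.48 − (-23.71) = +8.23°C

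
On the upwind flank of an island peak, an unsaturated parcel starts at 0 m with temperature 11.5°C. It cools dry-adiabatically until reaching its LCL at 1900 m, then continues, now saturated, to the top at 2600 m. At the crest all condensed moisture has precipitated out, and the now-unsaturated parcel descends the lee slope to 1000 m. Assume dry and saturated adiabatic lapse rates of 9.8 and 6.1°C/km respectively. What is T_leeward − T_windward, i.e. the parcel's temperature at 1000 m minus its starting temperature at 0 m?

0 → 1900 m (dry, 9.8°C/km): ΔT = -9.8 × 1.9 = -18.62°C → T = -7.12°C
1900 → 2600 m (saturated, 6.1°C/km): ΔT = -6.1 × 0.7 = -4.27°C → T = -11.39°C
2600 → 1000 m (dry descent, 9.8°C/km): ΔT = +9.8 × 1.6 = +15.68°C → T = 4.29°C
Net change vs windward start: 4.29 − 11.5 = -7.21°C

-7.21°C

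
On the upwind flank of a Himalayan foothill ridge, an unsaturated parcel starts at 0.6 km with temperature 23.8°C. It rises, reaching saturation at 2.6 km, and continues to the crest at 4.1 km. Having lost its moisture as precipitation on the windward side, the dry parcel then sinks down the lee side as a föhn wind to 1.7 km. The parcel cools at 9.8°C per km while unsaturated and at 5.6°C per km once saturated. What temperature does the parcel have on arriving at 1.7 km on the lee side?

600–2600 m, dry: Δz = 2 km ⇒ ΔT = -19.6°C; T = 4.2°C
2600–4100 m, saturated: Δz = 1.5 km ⇒ ΔT = -8.4°C; T = -4.2°C
4100–1700 m, dry descent: Δz = 2.4 km ⇒ ΔT = +23.52°C; T = 19.32°C

19.32°C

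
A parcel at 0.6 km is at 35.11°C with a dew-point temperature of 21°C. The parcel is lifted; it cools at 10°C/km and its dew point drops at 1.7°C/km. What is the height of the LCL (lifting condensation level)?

2.3 km

T and T_d converge at 10 − 1.7 = 8.3°C per km
Height above start = (35.11 − 21) / 8.3 = 1.7 km
LCL altitude = 600 m + 1700 m = 2300 m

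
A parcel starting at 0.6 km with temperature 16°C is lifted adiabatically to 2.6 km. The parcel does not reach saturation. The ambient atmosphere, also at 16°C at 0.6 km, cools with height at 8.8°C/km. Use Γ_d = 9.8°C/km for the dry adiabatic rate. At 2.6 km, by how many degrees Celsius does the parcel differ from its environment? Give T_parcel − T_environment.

Parcel:
  From 600 m to 2600 m (dry): cools by 9.8 × 2 = 19.6°C, giving -3.6°C.
Environment:
  From 600 m to 2600 m (environment): cools by 8.8 × 2 = 17.6°C, giving -1.6°C.
T_parcel − T_env = -3.6 − (-1.6) = -2°C

-2°C (parcel cooler than environment)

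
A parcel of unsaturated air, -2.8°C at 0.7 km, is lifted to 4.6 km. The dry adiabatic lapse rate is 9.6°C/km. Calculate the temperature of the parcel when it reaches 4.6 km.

700–4600 m, dry adiabatic: Δz = 3.9 km ⇒ ΔT = -37.44°C; T = -40.24°C

-40.24°C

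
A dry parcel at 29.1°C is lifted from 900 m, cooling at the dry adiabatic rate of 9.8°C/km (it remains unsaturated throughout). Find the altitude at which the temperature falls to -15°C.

Height above start = (29.1 − (-15)) / 9.8 = 4.5 km
Altitude = 900 m + 4500 m = 5400 m

5400 m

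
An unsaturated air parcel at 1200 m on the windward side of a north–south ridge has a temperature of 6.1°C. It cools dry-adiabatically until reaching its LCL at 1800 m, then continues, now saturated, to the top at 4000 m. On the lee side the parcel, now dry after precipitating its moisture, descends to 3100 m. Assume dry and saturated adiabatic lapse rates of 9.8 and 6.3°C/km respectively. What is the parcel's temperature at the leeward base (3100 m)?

From 1200 m to 1800 m (dry): cools by 9.8 × 0.6 = 5.88°C, giving 0.22°C.
From 1800 m to 4000 m (saturated): cools by 6.3 × 2.2 = 13.86°C, giving -13.64°C.
From 4000 m to 3100 m (dry descent): warms by 9.8 × 0.9 = 8.82°C, giving -4.82°C.

-4.82°C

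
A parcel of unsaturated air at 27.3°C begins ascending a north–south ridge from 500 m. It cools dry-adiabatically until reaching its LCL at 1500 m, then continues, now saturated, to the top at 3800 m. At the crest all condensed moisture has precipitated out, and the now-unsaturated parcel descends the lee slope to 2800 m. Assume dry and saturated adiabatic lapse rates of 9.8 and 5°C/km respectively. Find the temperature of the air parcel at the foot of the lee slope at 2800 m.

15.8°C

From 500 m to 1500 m (dry): cools by 9.8 × 1 = 9.8°C, giving 17.5°C.
From 1500 m to 3800 m (saturated): cools by 5 × 2.3 = 11.5°C, giving 6°C.
From 3800 m to 2800 m (dry descent): warms by 9.8 × 1 = 9.8°C, giving 15.8°C.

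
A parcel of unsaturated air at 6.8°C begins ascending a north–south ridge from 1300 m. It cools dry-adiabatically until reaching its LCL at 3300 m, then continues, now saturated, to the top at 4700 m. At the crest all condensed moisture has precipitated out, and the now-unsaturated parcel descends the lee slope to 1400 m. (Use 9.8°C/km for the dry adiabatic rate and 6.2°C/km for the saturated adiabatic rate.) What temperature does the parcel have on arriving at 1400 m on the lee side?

10.86°C

1300 → 3300 m (dry, 9.8°C/km): ΔT = -9.8 × 2 = -19.6°C → T = -12.8°C
3300 → 4700 m (saturated, 6.2°C/km): ΔT = -6.2 × 1.4 = -8.68°C → T = -21.48°C
4700 → 1400 m (dry descent, 9.8°C/km): ΔT = +9.8 × 3.3 = +32.34°C → T = 10.86°C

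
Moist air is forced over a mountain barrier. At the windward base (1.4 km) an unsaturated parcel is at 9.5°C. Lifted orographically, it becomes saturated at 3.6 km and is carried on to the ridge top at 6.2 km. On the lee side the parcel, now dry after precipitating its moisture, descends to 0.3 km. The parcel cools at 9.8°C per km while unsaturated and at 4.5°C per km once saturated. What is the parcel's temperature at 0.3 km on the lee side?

34.06°C

1400–3600 m, dry: Δz = 2.2 km ⇒ ΔT = -21.56°C; T = -12.06°C
3600–6200 m, saturated: Δz = 2.6 km ⇒ ΔT = -11.7°C; T = -23.76°C
6200–300 m, dry descent: Δz = 5.9 km ⇒ ΔT = +57.82°C; T = 34.06°C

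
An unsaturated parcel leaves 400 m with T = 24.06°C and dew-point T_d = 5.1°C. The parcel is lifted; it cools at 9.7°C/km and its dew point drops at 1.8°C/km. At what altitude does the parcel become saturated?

2800 m

T and T_d converge at 9.7 − 1.8 = 7.9°C per km
Height above start = (24.06 − 5.1) / 7.9 = 2.4 km
LCL altitude = 400 m + 2400 m = 2800 m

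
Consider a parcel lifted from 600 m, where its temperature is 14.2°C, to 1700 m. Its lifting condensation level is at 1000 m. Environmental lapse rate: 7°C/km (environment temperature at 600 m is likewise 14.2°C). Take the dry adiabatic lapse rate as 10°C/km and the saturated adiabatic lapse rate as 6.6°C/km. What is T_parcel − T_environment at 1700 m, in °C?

Parcel:
  600 → 1000 m (dry, 10°C/km): ΔT = -10 × 0.4 = -4°C → T = 10.2°C
  1000 → 1700 m (saturated, 6.6°C/km): ΔT = -6.6 × 0.7 = -4.62°C → T = 5.58°C
Environment:
  600 → 1700 m (environment, 7°C/km): ΔT = -7 × 1.1 = -7.7°C → T = 6.5°C
T_parcel − T_env = 5.58 − 6.5 = -0.92°C

-0.92°C (parcel cooler than environment)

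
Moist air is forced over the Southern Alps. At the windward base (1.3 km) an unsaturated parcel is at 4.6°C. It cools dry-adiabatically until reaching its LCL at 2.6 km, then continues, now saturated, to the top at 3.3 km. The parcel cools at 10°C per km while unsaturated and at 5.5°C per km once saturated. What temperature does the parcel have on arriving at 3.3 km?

From 1300 m to 2600 m (dry): cools by 10 × 1.3 = 13°C, giving -8.4°C.
From 2600 m to 3300 m (saturated): cools by 5.5 × 0.7 = 3.85°C, giving -12.25°C.

-12.25°C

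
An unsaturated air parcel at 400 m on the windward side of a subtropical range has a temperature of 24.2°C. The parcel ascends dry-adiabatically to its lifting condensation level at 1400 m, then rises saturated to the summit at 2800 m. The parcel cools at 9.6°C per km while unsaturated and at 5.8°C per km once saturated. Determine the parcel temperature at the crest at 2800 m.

Dry to 1400 m: -9.6 × 1 km = -9.6°C, so T = 14.6°C.
Saturated to 2800 m: -5.8 × 1.4 km = -8.12°C, so T = 6.48°C.

6.48°C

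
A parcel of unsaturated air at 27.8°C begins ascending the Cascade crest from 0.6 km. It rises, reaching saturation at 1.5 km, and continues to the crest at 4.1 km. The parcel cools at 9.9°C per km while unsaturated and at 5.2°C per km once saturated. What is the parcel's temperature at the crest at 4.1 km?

600–1500 m, dry: Δz = 0.9 km ⇒ ΔT = -8.91°C; T = 18.89°C
1500–4100 m, saturated: Δz = 2.6 km ⇒ ΔT = -13.52°C; T = 5.37°C

5.37°C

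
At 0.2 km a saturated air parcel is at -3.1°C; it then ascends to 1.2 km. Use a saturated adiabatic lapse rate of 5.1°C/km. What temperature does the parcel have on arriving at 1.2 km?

200–1200 m, saturated adiabatic: Δz = 1 km ⇒ ΔT = -5.1°C; T = -8.2°C

-8.2°C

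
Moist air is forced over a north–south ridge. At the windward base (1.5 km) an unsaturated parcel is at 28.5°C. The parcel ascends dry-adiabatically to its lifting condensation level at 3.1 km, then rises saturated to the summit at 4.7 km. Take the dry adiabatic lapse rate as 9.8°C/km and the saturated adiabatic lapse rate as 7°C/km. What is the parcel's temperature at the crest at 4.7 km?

1.62°C

Dry to 3100 m: -9.8 × 1.6 km = -15.68°C, so T = 12.82°C.
Saturated to 4700 m: -7 × 1.6 km = -11.2°C, so T = 1.62°C.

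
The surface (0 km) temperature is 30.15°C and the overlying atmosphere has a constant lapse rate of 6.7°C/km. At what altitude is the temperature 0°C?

4.5 km

Height above start = (30.15 − 0) / 6.7 = 4.5 km
Altitude = 0 m + 4500 m = 4500 m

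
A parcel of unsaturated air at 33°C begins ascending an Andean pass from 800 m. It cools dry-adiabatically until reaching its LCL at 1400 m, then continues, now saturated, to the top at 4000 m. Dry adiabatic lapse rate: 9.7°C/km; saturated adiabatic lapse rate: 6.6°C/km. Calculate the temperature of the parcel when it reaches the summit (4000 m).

10.02°C

From 800 m to 1400 m (dry): cools by 9.7 × 0.6 = 5.82°C, giving 27.18°C.
From 1400 m to 4000 m (saturated): cools by 6.6 × 2.6 = 17.16°C, giving 10.02°C.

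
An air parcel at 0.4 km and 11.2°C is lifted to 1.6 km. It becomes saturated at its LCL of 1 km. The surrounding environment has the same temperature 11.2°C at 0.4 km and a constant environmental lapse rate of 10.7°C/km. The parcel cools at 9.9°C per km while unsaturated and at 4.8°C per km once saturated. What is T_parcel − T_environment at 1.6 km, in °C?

+4.02°C (parcel warmer than environment)

Parcel:
  400–1000 m, dry: Δz = 0.6 km ⇒ ΔT = -5.94°C; T = 5.26°C
  1000–1600 m, saturated: Δz = 0.6 km ⇒ ΔT = -2.88°C; T = 2.38°C
Environment:
  400–1600 m, environment: Δz = 1.2 km ⇒ ΔT = -12.84°C; T = -1.64°C
T_parcel − T_env = 2.38 − (-1.64) = +4.02°C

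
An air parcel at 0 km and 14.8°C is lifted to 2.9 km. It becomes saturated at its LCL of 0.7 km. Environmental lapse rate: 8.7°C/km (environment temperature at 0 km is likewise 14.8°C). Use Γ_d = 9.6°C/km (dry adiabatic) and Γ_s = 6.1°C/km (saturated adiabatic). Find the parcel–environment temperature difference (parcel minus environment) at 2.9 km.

+5.09°C (parcel warmer than environment)

Parcel:
  Dry to 700 m: -9.6 × 0.7 km = -6.72°C, so T = 8.08°C.
  Saturated to 2900 m: -6.1 × 2.2 km = -13.42°C, so T = -5.34°C.
Environment:
  Environment to 2900 m: -8.7 × 2.9 km = -25.23°C, so T = -10.43°C.
T_parcel − T_env = -5.34 − (-10.43) = +5.09°C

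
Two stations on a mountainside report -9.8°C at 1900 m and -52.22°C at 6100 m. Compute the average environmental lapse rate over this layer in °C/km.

Γ = −ΔT/Δz = (-9.8 − (-52.22)) / (6100 − 1900) m
  = 42.42°C / 4.2 km = 10.1°C/km

10.1°C/km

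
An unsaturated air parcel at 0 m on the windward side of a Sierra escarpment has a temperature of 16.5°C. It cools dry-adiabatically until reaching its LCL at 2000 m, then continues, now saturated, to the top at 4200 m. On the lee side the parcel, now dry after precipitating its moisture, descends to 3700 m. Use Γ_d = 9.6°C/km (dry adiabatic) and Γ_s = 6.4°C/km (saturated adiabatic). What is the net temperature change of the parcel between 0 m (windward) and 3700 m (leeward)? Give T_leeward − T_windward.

-28.48°C

0–2000 m, dry: Δz = 2 km ⇒ ΔT = -19.2°C; T = -2.7°C
2000–4200 m, saturated: Δz = 2.2 km ⇒ ΔT = -14.08°C; T = -16.78°C
4200–3700 m, dry descent: Δz = 0.5 km ⇒ ΔT = +4.8°C; T = -11.98°C
Net change vs windward start: -11.98 − 16.5 = -28.48°C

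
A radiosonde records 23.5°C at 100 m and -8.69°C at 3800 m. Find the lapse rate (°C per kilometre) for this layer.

8.7°C/km

Γ = −ΔT/Δz = (23.5 − (-8.69)) / (3800 − 100) m
  = 32.19°C / 3.7 km = 8.7°C/km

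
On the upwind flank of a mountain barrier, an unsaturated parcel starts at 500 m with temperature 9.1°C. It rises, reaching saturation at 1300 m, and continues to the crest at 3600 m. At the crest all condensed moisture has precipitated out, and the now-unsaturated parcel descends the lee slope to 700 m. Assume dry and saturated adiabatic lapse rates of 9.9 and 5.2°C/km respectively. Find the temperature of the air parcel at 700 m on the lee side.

From 500 m to 1300 m (dry): cools by 9.9 × 0.8 = 7.92°C, giving 1.18°C.
From 1300 m to 3600 m (saturated): cools by 5.2 × 2.3 = 11.96°C, giving -10.78°C.
From 3600 m to 700 m (dry descent): warms by 9.9 × 2.9 = 28.71°C, giving 17.93°C.

17.93°C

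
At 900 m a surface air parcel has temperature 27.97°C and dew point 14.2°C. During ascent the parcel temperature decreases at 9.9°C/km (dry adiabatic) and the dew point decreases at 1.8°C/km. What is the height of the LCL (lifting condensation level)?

2600 m

T and T_d converge at 9.9 − 1.8 = 8.1°C per km
Height above start = (27.97 − 14.2) / 8.1 = 1.7 km
LCL altitude = 900 m + 1700 m = 2600 m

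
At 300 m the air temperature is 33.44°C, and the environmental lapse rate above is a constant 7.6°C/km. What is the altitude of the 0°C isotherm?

4700 m

Height above start = (33.44 − 0) / 7.6 = 4.4 km
Altitude = 300 m + 4400 m = 4700 m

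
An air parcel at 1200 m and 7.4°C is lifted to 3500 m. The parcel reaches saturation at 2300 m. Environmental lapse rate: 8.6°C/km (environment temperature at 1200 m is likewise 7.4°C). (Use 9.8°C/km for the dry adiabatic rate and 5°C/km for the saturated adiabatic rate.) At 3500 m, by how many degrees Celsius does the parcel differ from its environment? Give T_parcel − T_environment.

Parcel:
  Dry to 2300 m: -9.8 × 1.1 km = -10.78°C, so T = -3.38°C.
  Saturated to 3500 m: -5 × 1.2 km = -6°C, so T = -9.38°C.
Environment:
  Environment to 3500 m: -8.6 × 2.3 km = -19.78°C, so T = -12.38°C.
T_parcel − T_env = -9.38 − (-12.38) = +3°C

+3°C (parcel warmer than environment)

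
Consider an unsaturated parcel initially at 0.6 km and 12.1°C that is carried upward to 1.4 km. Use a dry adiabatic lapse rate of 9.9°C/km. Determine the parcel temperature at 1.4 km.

Dry adiabatic to 1400 m: -9.9 × 0.8 km = -7.92°C, so T = 4.18°C.

4.18°C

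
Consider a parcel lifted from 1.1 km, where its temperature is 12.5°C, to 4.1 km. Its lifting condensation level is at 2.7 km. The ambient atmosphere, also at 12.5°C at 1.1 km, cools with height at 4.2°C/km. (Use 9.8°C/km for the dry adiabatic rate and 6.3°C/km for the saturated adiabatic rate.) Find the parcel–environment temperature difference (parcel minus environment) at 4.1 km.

-11.9°C (parcel cooler than environment)

Parcel:
  1100–2700 m, dry: Δz = 1.6 km ⇒ ΔT = -15.68°C; T = -3.18°C
  2700–4100 m, saturated: Δz = 1.4 km ⇒ ΔT = -8.82°C; T = -12°C
Environment:
  1100–4100 m, environment: Δz = 3 km ⇒ ΔT = -12.6°C; T = -0.1°C
T_parcel − T_env = -12 − (-0.1) = -11.9°C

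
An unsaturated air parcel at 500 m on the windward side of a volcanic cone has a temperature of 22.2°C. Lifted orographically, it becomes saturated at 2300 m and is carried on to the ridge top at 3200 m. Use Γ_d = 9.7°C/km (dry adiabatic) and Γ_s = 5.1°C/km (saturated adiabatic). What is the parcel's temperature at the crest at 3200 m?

0.15°C

Dry to 2300 m: -9.7 × 1.8 km = -17.46°C, so T = 4.74°C.
Saturated to 3200 m: -5.1 × 0.9 km = -4.59°C, so T = 0.15°C.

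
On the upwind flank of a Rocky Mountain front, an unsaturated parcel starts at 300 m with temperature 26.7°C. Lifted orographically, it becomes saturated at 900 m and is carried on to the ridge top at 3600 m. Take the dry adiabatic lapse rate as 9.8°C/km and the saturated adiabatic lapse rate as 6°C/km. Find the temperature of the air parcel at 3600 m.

300–900 m, dry: Δz = 0.6 km ⇒ ΔT = -5.88°C; T = 20.82°C
900–3600 m, saturated: Δz = 2.7 km ⇒ ΔT = -16.2°C; T = 4.62°C

4.62°C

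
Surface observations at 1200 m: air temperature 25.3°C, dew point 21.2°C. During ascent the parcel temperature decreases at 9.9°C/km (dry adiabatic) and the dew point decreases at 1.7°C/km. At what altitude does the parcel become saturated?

1700 m

T and T_d converge at 9.9 − 1.7 = 8.2°C per km
Height above start = (25.3 − 21.2) / 8.2 = 0.5 km
LCL altitude = 1200 m + 500 m = 1700 m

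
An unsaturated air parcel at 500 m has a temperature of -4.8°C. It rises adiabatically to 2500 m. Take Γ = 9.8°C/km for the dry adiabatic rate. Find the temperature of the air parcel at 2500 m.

500 → 2500 m (dry adiabatic, 9.8°C/km): ΔT = -9.8 × 2 = -19.6°C → T = -24.4°C

-24.4°C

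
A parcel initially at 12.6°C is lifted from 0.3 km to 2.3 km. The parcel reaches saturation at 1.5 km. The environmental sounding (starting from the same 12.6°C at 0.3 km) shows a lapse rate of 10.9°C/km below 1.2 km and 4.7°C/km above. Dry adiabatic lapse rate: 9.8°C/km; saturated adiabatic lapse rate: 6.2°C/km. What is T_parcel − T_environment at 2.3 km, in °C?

-1.74°C (parcel cooler than environment)

Parcel:
  300 → 1500 m (dry, 9.8°C/km): ΔT = -9.8 × 1.2 = -11.76°C → T = 0.84°C
  1500 → 2300 m (saturated, 6.2°C/km): ΔT = -6.2 × 0.8 = -4.96°C → T = -4.12°C
Environment:
  300 → 1200 m (environment, lower layer, 10.9°C/km): ΔT = -10.9 × 0.9 = -9.81°C → T = 2.79°C
  1200 → 2300 m (environment, upper layer, 4.7°C/km): ΔT = -4.7 × 1.1 = -5.17°C → T = -2.38°C
T_parcel − T_env = -4.12 − (-2.38) = -1.74°C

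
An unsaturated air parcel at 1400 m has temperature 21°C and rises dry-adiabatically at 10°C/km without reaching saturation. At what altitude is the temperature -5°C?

4000 m

Height above start = (21 − (-5)) / 10 = 2.6 km
Altitude = 1400 m + 2600 m = 4000 m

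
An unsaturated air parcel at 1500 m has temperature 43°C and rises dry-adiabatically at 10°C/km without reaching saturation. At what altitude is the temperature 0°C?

5800 m

Height above start = (43 − 0) / 10 = 4.3 km
Altitude = 1500 m + 4300 m = 5800 m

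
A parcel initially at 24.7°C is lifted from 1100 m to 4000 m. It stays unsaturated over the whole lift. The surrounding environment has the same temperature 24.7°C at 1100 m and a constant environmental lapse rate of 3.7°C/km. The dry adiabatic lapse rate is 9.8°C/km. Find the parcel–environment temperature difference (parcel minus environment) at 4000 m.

Parcel:
  1100 → 4000 m (dry, 9.8°C/km): ΔT = -9.8 × 2.9 = -28.42°C → T = -3.72°C
Environment:
  1100 → 4000 m (environment, 3.7°C/km): ΔT = -3.7 × 2.9 = -10.73°C → T = 13.97°C
T_parcel − T_env = -3.72 − 13.97 = -17.69°C

-17.69°C (parcel cooler than environment)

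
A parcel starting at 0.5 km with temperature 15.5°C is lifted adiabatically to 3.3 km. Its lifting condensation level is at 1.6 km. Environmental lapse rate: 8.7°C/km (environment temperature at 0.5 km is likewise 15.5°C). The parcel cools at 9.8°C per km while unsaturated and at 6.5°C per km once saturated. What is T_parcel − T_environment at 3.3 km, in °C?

+2.53°C (parcel warmer than environment)

Parcel:
  Dry to 1600 m: -9.8 × 1.1 km = -10.78°C, so T = 4.72°C.
  Saturated to 3300 m: -6.5 × 1.7 km = -11.05°C, so T = -6.33°C.
Environment:
  Environment to 3300 m: -8.7 × 2.8 km = -24.36°C, so T = -8.86°C.
T_parcel − T_env = -6.33 − (-8.86) = +2.53°C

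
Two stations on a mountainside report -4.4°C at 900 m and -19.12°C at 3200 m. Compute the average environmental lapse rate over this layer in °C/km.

6.4°C/km

Γ = −ΔT/Δz = (-4.4 − (-19.12)) / (3200 − 900) m
  = 14.72°C / 2.3 km = 6.4°C/km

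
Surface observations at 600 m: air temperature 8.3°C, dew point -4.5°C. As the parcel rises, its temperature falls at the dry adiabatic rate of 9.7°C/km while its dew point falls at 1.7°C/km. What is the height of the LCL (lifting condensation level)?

T and T_d converge at 9.7 − 1.7 = 8°C per km
Height above start = (8.3 − (-4.5)) / 8 = 1.6 km
LCL altitude = 600 m + 1600 m = 2200 m

2200 m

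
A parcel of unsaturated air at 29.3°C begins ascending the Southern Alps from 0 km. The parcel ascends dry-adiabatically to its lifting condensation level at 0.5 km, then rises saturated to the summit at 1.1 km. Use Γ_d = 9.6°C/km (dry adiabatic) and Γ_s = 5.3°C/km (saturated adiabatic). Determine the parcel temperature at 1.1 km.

0 → 500 m (dry, 9.6°C/km): ΔT = -9.6 × 0.5 = -4.8°C → T = 24.5°C
500 → 1100 m (saturated, 5.3°C/km): ΔT = -5.3 × 0.6 = -3.18°C → T = 21.32°C

21.32°C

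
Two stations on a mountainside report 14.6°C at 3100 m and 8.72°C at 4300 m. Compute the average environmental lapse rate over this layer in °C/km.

4.9°C/km

Γ = −ΔT/Δz = (14.6 − 8.72) / (4300 − 3100) m
  = 5.88°C / 1.2 km = 4.9°C/km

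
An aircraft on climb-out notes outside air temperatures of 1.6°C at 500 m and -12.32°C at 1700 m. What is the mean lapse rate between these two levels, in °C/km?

11.6°C/km

Γ = −ΔT/Δz = (1.6 − (-12.32)) / (1700 − 500) m
  = 13.92°C / 1.2 km = 11.6°C/km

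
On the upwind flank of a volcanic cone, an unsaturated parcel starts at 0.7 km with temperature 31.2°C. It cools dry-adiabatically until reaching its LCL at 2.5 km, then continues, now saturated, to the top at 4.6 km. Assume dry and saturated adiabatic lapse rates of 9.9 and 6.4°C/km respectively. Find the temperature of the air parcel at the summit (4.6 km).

-0.06°C

Dry to 2500 m: -9.9 × 1.8 km = -17.82°C, so T = 13.38°C.
Saturated to 4600 m: -6.4 × 2.1 km = -13.44°C, so T = -0.06°C.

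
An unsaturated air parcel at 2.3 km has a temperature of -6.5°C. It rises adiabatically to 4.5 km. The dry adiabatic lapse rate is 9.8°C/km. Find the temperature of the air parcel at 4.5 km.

Dry adiabatic to 4500 m: -9.8 × 2.2 km = -21.56°C, so T = -28.06°C.

-28.06°C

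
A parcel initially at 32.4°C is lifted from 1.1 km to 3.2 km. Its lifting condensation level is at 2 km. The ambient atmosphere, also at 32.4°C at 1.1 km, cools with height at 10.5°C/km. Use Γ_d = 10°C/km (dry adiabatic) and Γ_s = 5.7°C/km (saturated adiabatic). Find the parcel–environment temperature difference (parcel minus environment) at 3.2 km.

Parcel:
  1100–2000 m, dry: Δz = 0.9 km ⇒ ΔT = -9°C; T = 23.4°C
  2000–3200 m, saturated: Δz = 1.2 km ⇒ ΔT = -6.84°C; T = 16.56°C
Environment:
  1100–3200 m, environment: Δz = 2.1 km ⇒ ΔT = -22.05°C; T = 10.35°C
T_parcel − T_env = 16.56 − 10.35 = +6.21°C

+6.21°C (parcel warmer than environment)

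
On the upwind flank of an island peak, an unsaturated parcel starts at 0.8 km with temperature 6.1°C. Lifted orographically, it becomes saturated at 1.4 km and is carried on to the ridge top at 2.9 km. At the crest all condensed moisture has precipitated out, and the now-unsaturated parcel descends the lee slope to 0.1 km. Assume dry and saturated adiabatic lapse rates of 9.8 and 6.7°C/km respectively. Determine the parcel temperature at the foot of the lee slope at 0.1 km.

800 → 1400 m (dry, 9.8°C/km): ΔT = -9.8 × 0.6 = -5.88°C → T = 0.22°C
1400 → 2900 m (saturated, 6.7°C/km): ΔT = -6.7 × 1.5 = -10.05°C → T = -9.83°C
2900 → 100 m (dry descent, 9.8°C/km): ΔT = +9.8 × 2.8 = +27.44°C → T = 17.61°C

17.61°C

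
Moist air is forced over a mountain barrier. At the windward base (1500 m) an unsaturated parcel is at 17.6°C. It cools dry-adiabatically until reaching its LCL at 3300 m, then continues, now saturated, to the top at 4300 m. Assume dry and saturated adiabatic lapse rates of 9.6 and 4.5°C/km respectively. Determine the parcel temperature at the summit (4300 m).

-4.18°C

Dry to 3300 m: -9.6 × 1.8 km = -17.28°C, so T = 0.32°C.
Saturated to 4300 m: -4.5 × 1 km = -4.5°C, so T = -4.18°C.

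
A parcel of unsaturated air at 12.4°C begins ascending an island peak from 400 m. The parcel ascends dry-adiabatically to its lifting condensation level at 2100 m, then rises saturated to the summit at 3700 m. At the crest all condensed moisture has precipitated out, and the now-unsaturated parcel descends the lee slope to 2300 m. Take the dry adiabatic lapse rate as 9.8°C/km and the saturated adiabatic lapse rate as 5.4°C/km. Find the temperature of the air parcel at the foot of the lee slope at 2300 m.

Dry to 2100 m: -9.8 × 1.7 km = -16.66°C, so T = -4.26°C.
Saturated to 3700 m: -5.4 × 1.6 km = -8.64°C, so T = -12.9°C.
Dry descent to 2300 m: +9.8 × 1.4 km = +13.72°C, so T = 0.82°C.

0.82°C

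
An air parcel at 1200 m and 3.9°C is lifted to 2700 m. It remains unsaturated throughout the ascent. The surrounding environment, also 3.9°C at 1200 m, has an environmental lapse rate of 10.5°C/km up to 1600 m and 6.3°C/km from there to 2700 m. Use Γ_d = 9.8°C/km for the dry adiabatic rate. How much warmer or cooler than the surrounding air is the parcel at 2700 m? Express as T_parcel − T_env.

Parcel:
  1200 → 2700 m (dry, 9.8°C/km): ΔT = -9.8 × 1.5 = -14.7°C → T = -10.8°C
Environment:
  1200 → 1600 m (environment, lower layer, 10.5°C/km): ΔT = -10.5 × 0.4 = -4.2°C → T = -0.3°C
  1600 → 2700 m (environment, upper layer, 6.3°C/km): ΔT = -6.3 × 1.1 = -6.93°C → T = -7.23°C
T_parcel − T_env = -10.8 − (-7.23) = -3.57°C

-3.57°C (parcel cooler than environment)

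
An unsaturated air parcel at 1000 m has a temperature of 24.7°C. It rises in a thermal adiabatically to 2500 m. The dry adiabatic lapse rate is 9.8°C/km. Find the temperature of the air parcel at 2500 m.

10°C

1000 → 2500 m (dry adiabatic, 9.8°C/km): ΔT = -9.8 × 1.5 = -14.7°C → T = 10°C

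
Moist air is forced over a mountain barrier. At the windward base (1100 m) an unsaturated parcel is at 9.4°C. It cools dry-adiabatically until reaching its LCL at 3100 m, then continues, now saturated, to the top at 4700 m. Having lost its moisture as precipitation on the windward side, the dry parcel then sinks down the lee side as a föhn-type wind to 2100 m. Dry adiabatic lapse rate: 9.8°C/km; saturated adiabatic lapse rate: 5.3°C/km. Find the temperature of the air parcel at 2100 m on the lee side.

1100–3100 m, dry: Δz = 2 km ⇒ ΔT = -19.6°C; T = -10.2°C
3100–4700 m, saturated: Δz = 1.6 km ⇒ ΔT = -8.48°C; T = -18.68°C
4700–2100 m, dry descent: Δz = 2.6 km ⇒ ΔT = +25.48°C; T = 6.8°C

6.8°C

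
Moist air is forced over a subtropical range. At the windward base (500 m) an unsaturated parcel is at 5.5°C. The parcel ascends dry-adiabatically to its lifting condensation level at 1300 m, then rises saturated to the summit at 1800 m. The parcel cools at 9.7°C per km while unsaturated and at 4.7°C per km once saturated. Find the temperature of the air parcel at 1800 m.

Dry to 1300 m: -9.7 × 0.8 km = -7.76°C, so T = -2.26°C.
Saturated to 1800 m: -4.7 × 0.5 km = -2.35°C, so T = -4.61°C.

-4.61°C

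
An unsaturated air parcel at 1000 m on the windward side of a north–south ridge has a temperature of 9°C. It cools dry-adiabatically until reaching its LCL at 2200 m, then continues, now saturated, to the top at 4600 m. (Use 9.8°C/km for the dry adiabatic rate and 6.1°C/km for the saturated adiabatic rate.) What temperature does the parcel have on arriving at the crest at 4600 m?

-17.4°C

1000–2200 m, dry: Δz = 1.2 km ⇒ ΔT = -11.76°C; T = -2.76°C
2200–4600 m, saturated: Δz = 2.4 km ⇒ ΔT = -14.64°C; T = -17.4°C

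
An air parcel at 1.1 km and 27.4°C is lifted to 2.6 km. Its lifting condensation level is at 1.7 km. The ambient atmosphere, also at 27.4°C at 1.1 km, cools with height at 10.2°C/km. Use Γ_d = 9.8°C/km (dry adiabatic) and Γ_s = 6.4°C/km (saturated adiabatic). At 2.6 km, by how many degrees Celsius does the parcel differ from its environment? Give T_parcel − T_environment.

Parcel:
  Dry to 1700 m: -9.8 × 0.6 km = -5.88°C, so T = 21.52°C.
  Saturated to 2600 m: -6.4 × 0.9 km = -5.76°C, so T = 15.76°C.
Environment:
  Environment to 2600 m: -10.2 × 1.5 km = -15.3°C, so T = 12.1°C.
T_parcel − T_env = 15.76 − 12.1 = +3.66°C

+3.66°C (parcel warmer than environment)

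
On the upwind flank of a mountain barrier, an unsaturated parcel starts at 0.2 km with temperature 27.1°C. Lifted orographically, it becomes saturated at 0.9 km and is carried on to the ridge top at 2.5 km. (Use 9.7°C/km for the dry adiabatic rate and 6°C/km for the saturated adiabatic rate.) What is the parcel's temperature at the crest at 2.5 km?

200 → 900 m (dry, 9.7°C/km): ΔT = -9.7 × 0.7 = -6.79°C → T = 20.31°C
900 → 2500 m (saturated, 6°C/km): ΔT = -6 × 1.6 = -9.6°C → T = 10.71°C

10.71°C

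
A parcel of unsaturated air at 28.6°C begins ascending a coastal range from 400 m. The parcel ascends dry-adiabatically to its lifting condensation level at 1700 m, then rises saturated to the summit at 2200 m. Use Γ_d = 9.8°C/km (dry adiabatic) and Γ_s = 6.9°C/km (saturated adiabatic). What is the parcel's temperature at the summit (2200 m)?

12.41°C

From 400 m to 1700 m (dry): cools by 9.8 × 1.3 = 12.74°C, giving 15.86°C.
From 1700 m to 2200 m (saturated): cools by 6.9 × 0.5 = 3.45°C, giving 12.41°C.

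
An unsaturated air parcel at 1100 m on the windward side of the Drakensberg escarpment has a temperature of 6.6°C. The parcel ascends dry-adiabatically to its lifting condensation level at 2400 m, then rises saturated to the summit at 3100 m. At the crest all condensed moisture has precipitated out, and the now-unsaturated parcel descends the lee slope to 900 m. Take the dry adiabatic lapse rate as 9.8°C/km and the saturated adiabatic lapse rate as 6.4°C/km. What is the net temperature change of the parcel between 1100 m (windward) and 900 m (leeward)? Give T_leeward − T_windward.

From 1100 m to 2400 m (dry): cools by 9.8 × 1.3 = 12.74°C, giving -6.14°C.
From 2400 m to 3100 m (saturated): cools by 6.4 × 0.7 = 4.48°C, giving -10.62°C.
From 3100 m to 900 m (dry descent): warms by 9.8 × 2.2 = 21.56°C, giving 10.94°C.
Net change vs windward start: 10.94 − 6.6 = +4.34°C

+4.34°C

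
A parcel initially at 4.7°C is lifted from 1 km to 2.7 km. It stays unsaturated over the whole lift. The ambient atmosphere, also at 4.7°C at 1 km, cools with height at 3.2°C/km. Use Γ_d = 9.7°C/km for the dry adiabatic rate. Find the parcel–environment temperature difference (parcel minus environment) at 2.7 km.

Parcel:
  From 1000 m to 2700 m (dry): cools by 9.7 × 1.7 = 16.49°C, giving -11.79°C.
Environment:
  From 1000 m to 2700 m (environment): cools by 3.2 × 1.7 = 5.44°C, giving -0.74°C.
T_parcel − T_env = -11.79 − (-0.74) = -11.05°C

-11.05°C (parcel cooler than environment)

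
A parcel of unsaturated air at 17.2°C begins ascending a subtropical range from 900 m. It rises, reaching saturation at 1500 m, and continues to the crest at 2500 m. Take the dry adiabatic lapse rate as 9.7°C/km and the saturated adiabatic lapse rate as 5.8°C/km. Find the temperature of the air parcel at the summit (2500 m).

900 → 1500 m (dry, 9.7°C/km): ΔT = -9.7 × 0.6 = -5.82°C → T = 11.38°C
1500 → 2500 m (saturated, 5.8°C/km): ΔT = -5.8 × 1 = -5.8°C → T = 5.58°C

5.58°C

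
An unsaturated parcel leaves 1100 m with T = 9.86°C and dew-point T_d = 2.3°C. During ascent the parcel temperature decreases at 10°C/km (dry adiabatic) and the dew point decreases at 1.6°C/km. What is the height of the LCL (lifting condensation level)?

2000 m

T and T_d converge at 10 − 1.6 = 8.4°C per km
Height above start = (9.86 − 2.3) / 8.4 = 0.9 km
LCL altitude = 1100 m + 900 m = 2000 m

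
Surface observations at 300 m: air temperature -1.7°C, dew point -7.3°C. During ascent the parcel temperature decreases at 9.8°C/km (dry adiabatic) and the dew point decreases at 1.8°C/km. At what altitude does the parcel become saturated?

T and T_d converge at 9.8 − 1.8 = 8°C per km
Height above start = (-1.7 − (-7.3)) / 8 = 0.7 km
LCL altitude = 300 m + 700 m = 1000 m

1000 m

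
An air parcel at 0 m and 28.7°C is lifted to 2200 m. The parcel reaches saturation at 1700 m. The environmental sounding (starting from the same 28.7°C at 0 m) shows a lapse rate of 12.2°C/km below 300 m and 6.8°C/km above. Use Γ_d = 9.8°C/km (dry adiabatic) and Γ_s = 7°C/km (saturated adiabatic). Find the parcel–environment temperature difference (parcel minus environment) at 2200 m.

-3.58°C (parcel cooler than environment)

Parcel:
  From 0 m to 1700 m (dry): cools by 9.8 × 1.7 = 16.66°C, giving 12.04°C.
  From 1700 m to 2200 m (saturated): cools by 7 × 0.5 = 3.5°C, giving 8.54°C.
Environment:
  From 0 m to 300 m (environment, lower layer): cools by 12.2 × 0.3 = 3.66°C, giving 25.04°C.
  From 300 m to 2200 m (environment, upper layer): cools by 6.8 × 1.9 = 12.92°C, giving 12.12°C.
T_parcel − T_env = 8.54 − 12.12 = -3.58°C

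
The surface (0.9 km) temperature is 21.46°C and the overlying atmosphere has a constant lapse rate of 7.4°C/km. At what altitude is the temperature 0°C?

3.8 km

Height above start = (21.46 − 0) / 7.4 = 2.9 km
Altitude = 900 m + 2900 m = 3800 m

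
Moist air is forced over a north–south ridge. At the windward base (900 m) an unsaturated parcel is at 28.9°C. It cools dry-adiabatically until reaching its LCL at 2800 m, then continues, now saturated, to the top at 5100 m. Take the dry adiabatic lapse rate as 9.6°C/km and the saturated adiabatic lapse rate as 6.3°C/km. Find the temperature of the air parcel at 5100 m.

-3.83°C

From 900 m to 2800 m (dry): cools by 9.6 × 1.9 = 18.24°C, giving 10.66°C.
From 2800 m to 5100 m (saturated): cools by 6.3 × 2.3 = 14.49°C, giving -3.83°C.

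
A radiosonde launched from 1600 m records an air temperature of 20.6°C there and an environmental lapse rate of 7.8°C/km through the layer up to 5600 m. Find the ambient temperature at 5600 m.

-10.6°C

Environmental to 5600 m: -7.8 × 4 km = -31.2°C, so T = -10.6°C.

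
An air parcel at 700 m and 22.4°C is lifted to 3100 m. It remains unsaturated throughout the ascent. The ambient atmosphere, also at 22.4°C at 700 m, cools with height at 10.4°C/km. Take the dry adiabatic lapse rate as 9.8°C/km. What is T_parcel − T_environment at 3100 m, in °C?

Parcel:
  Dry to 3100 m: -9.8 × 2.4 km = -23.52°C, so T = -1.12°C.
Environment:
  Environment to 3100 m: -10.4 × 2.4 km = -24.96°C, so T = -2.56°C.
T_parcel − T_env = -1.12 − (-2.56) = +1.44°C

+1.44°C (parcel warmer than environment)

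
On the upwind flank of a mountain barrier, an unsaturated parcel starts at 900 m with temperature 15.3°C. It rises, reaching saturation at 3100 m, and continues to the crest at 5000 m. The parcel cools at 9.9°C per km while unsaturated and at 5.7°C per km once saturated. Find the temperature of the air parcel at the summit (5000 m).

-17.31°C

Dry to 3100 m: -9.9 × 2.2 km = -21.78°C, so T = -6.48°C.
Saturated to 5000 m: -5.7 × 1.9 km = -10.83°C, so T = -17.31°C.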